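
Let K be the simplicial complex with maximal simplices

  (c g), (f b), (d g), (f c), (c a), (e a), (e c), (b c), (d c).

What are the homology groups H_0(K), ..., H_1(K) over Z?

H_0 = Z,  H_1 = Z^3.

K has 7 vertices, 9 edges.
rank ∂_0 = 0, rank ∂_1 = 6 ⇒ b_0 = 7 − 0 − 6 = 1; all invariant factors of ∂_1 are 1 so no torsion. So H_0 ≅ Z.
rank ∂_1 = 6, rank ∂_2 = 0 ⇒ b_1 = 9 − 6 − 0 = 3. So H_1 ≅ Z^3.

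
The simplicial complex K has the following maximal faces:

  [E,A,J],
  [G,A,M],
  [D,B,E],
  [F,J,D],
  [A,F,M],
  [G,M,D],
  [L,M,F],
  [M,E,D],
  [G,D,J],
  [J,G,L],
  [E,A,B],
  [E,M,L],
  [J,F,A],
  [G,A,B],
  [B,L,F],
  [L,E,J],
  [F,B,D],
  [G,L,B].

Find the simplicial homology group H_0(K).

Fix the vertex order A < B < D < E < F < G < J < L < M and write every simplex with vertices in increasing order. Then dim K = 2 and the simplices of K are:

  0-simplices (9): A, B, D, E, F, G, J, L, M
  1-simplices (27): AB, AE, AF, AG, AJ, AM, BD, BE, BF, BG, BL, DE, DF, DG, DJ, DM, EJ, EL, EM, FJ, FL, FM, GJ, GL, GM, JL, LM
  2-simplices (18): ABE, ABG, AEJ, AFJ, AFM, AGM, BDE, BDF, BFL, BGL, DEM, DFJ, DGJ, DGM, EJL, ELM, FLM, GJL

giving chain groups C_0 ≅ Z^9, C_1 ≅ Z^27, C_2 ≅ Z^18.

∂_1: C_1 → C_0 is given by ∂[p,q] = [q] − [p]. For instance
  ∂AE = E − A.
The resulting 9×27 matrix has rank 8, and its Smith normal form has invariant factors (1,1,1,1,1,1,1,1).

∂_2: C_2 → C_1 acts by ∂[p,q,r] = [q,r] − [p,r] + [p,q]. For instance
  ∂EJL = JL − EL + EJ,
  ∂DFJ = FJ − DJ + DF.
The resulting 27×18 matrix has rank 17, and its Smith normal form has invariant factors (1,1,1,1,1,1,1,1,1,1,1,1,1,1,1,1,1).

From H_k ≅ ker(∂_k) / im(∂_{k+1}) we obtain:

  H_0: rank C_0 − rank ∂_1 = 9 − 8 = 1, and the invariant factors of ∂_1 are all 1, so H_0 ≅ Z.

H_0 = Z.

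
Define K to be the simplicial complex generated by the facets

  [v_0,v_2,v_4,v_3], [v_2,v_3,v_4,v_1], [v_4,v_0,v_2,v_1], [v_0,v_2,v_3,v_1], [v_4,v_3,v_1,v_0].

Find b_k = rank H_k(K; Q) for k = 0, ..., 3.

We work with the vertex ordering v_0 < v_1 < v_2 < v_3 < v_4. The simplices of K, each written with vertices in increasing order, are:

  0-simplices (5): [v_0], [v_1], [v_2], [v_3], [v_4]
  1-simplices (10): [v_0,v_1], [v_0,v_2], [v_0,v_3], [v_0,v_4], [v_1,v_2], [v_1,v_3], [v_1,v_4], [v_2,v_3], [v_2,v_4], [v_3,v_4]
  2-simplices (10): [v_0,v_1,v_2], [v_0,v_1,v_3], [v_0,v_1,v_4], [v_0,v_2,v_3], [v_0,v_2,v_4], [v_0,v_3,v_4], [v_1,v_2,v_3], [v_1,v_2,v_4], [v_1,v_3,v_4], [v_2,v_3,v_4]
  3-simplices (5): [v_0,v_1,v_2,v_3], [v_0,v_1,v_2,v_4], [v_0,v_1,v_3,v_4], [v_0,v_2,v_3,v_4], [v_1,v_2,v_3,v_4]

so the chain groups are C_0 ≅ Z^5, C_1 ≅ Z^10, C_2 ≅ Z^10, C_3 ≅ Z^5.

Boundary ∂_1: C_1 → C_0 maps an edge to its endpoints' difference, ∂[p,q] = q − p. For instance
  ∂[v_0,v_4] = [v_4] − [v_0].
The resulting 5×10 matrix has rank 4, and its Smith normal form has invariant factors (1,1,1,1).

∂_2: C_2 → C_1 maps a triangle to the signed sum of its edges. For instance
  ∂[v_0,v_1,v_4] = [v_1,v_4] − [v_0,v_4] + [v_0,v_1],
  ∂[v_0,v_3,v_4] = [v_3,v_4] − [v_0,v_4] + [v_0,v_3].
As a 10×10 matrix over Z this has rank 6, with invariant factors (1,1,1,1,1,1).

The boundary map ∂_3: C_3 → C_2 sends each 3-simplex σ to the alternating sum Σ_i (−1)^i (σ with its i-th vertex removed). For instance
  ∂[v_0,v_1,v_2,v_3] = [v_1,v_2,v_3] − [v_0,v_2,v_3] + [v_0,v_1,v_3] − [v_0,v_1,v_2],
  ∂[v_0,v_2,v_3,v_4] = [v_2,v_3,v_4] − [v_0,v_3,v_4] + [v_0,v_2,v_4] − [v_0,v_2,v_3].
This gives a 10×5 integer matrix of rank 4; reducing to Smith normal form yields diagonal entries (1,1,1,1).

From H_k ≅ ker(∂_k) / im(∂_{k+1}) we obtain:

  H_0: rank C_0 − rank ∂_1 = 5 − 4 = 1, and the invariant factors of ∂_1 are all 1, so H_0 ≅ Z.
  H_1: rank ker ∂_1 − rank ∂_2 = (10 − 4) − 6 = 0, and the invariant factors of ∂_2 are all 1, so H_1 ≅ 0.
  H_2: rank ker ∂_2 − rank ∂_3 = (10 − 6) − 4 = 0, and the invariant factors of ∂_3 are all 1, so H_2 ≅ 0.
  H_3: rank ker ∂_3 − rank ∂_4 = (5 − 4) − 0 = 1, and there is no ∂_4, so H_3 ≅ Z.

Hence the Betti numbers are b_0 = 1, b_1 = 0, b_2 = 0, b_3 = 1.

b_0 = 1, b_1 = 0, b_2 = 0, b_3 = 1.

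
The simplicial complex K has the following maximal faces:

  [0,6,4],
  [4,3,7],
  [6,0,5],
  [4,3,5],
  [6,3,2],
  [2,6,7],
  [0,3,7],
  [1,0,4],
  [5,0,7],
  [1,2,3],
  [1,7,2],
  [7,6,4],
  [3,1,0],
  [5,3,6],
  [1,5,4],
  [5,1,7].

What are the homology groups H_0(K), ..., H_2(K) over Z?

Order the vertices as 0 < 1 < 2 < 3 < 4 < 5 < 6 < 7. Listing each simplex with vertices in this order, K has dimension 2 with simplices:

  0-simplices (8): [0], [1], [2], [3], [4], [5], [6], [7]
  1-simplices (24): (24 of them)
  2-simplices (16): [0,1,3], [0,1,4], [0,3,7], [0,4,6], [0,5,6], [0,5,7], [1,2,3], [1,2,7], [1,4,5], [1,5,7], [2,3,6], [2,6,7], [3,4,5], [3,4,7], [3,5,6], [4,6,7]

Hence C_0 ≅ Z^8, C_1 ≅ Z^24, C_2 ≅ Z^16.

Boundary ∂_1: C_1 → C_0 sends each edge [p,q] (with p < q) to q − p. For instance
  ∂[0,4] = [4] − [0].
The 8×24 boundary matrix has rank 7 and Smith normal form diag(1,1,1,1,1,1,1).

The boundary map ∂_2: C_2 → C_1 maps a triangle to the signed sum of its edges. For instance
  ∂[0,3,7] = [3,7] − [0,7] + [0,3],
  ∂[0,1,3] = [1,3] − [0,3] + [0,1].
The 24×16 boundary matrix has rank 15 and Smith normal form diag(1,1,1,1,1,1,1,1,1,1,1,1,1,1,1).

Now H_k = ker ∂_k / im ∂_{k+1}, so:

  H_0: rank C_0 − rank ∂_1 = 8 − 7 = 1, and the invariant factors of ∂_1 are all 1, so H_0 = Z.
  H_1: rank ker ∂_1 − rank ∂_2 = (24 − 7) − 15 = 2, and the invariant factors of ∂_2 are all 1, so H_1 = Z^2.
  H_2: rank ker ∂_2 − rank ∂_3 = (16 − 15) − 0 = 1, and there is no ∂_3, so H_2 = Z.

H_0 ≅ Z,  H_1 ≅ Z^2,  H_2 ≅ Z.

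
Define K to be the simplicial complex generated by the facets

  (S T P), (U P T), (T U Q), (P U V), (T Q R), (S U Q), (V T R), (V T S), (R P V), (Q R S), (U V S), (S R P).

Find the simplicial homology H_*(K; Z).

H_0 = Z,  H_1 = Z/2,  H_2 = 0.

Fix the vertex order P < Q < R < S < T < U < V and write every simplex with vertices in increasing order. Then dim K = 2 and the simplices of K are:

  0-simplices (7): P, Q, R, S, T, U, V
  1-simplices (18): PR, PS, PT, PU, PV, QR, QS, QT, QU, RS, RT, RV, ST, SU, SV, TU, TV, UV
  2-simplices (12): PRS, PRV, PST, PTU, PUV, QRS, QRT, QSU, QTU, RTV, STV, SUV

giving chain groups C_0 ≅ Z^7, C_1 ≅ Z^18, C_2 ≅ Z^12.

∂_1: C_1 → C_0 is given by ∂[p,q] = [q] − [p].
As a 7×18 matrix over Z this has rank 6, with invariant factors (1,1,1,1,1,1).

∂_2: C_2 → C_1 maps a triangle to the signed sum of its edges. For instance
  ∂QRT = RT − QT + QR,
  ∂PUV = UV − PV + PU.
As a 18×12 matrix over Z this has rank 12, with invariant factors (1,1,1,1,1,1,1,1,1,1,1,2).

Computing H_k = (kernel of ∂_k) / (image of ∂_{k+1}):

  H_0: rank C_0 − rank ∂_1 = 7 − 6 = 1, and the invariant factors of ∂_1 are all 1, so H_0 = Z.
  H_1: rank ker ∂_1 − rank ∂_2 = (18 − 6) − 12 = 0, and ∂_2 has invariant factor 2 > 1, so H_1 = Z/2.
  H_2: rank ker ∂_2 − rank ∂_3 = (12 − 12) − 0 = 0, and there is no ∂_3, so H_2 = 0.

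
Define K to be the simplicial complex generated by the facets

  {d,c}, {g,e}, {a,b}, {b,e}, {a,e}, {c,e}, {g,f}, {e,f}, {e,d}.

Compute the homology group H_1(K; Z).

K has 7 vertices, 9 edges.
rank ∂_1 = 6, rank ∂_2 = 0 ⇒ b_1 = 9 − 6 − 0 = 3. So H_1 ≅ Z^3.

H_1 = Z^3.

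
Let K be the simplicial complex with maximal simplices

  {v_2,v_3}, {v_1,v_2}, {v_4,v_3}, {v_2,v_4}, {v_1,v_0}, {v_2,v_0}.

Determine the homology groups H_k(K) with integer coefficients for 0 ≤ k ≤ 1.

K has 5 vertices, 6 edges.
rank ∂_0 = 0, rank ∂_1 = 4 ⇒ b_0 = 5 − 0 − 4 = 1; all invariant factors of ∂_1 are 1 so no torsion. So H_0 = Z.
rank ∂_1 = 4, rank ∂_2 = 0 ⇒ b_1 = 6 − 4 − 0 = 2. So H_1 = Z^2.

H_0 ≅ Z,  H_1 ≅ Z^2.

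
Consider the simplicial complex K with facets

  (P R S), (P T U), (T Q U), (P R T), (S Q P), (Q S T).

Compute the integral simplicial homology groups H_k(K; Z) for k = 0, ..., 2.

H_0 = Z,  H_1 = Z,  H_2 = 0.

Order the vertices as P < Q < R < S < T < U. Listing each simplex with vertices in this order, K has dimension 2 with simplices:

  0-simplices (6): P, Q, R, S, T, U
  1-simplices (12): PQ, PR, PS, PT, PU, QS, QT, QU, RS, RT, ST, TU
  2-simplices (6): PQS, PRS, PRT, PTU, QST, QTU

Hence C_0 ≅ Z^6, C_1 ≅ Z^12, C_2 ≅ Z^6.

∂_1: C_1 → C_0 is given by ∂[p,q] = [q] − [p]. For instance
  ∂PS = S − P.
This gives a 6×12 integer matrix of rank 5; reducing to Smith normal form yields diagonal entries (1,1,1,1,1).

The boundary map ∂_2: C_2 → C_1 acts by ∂[p,q,r] = [q,r] − [p,r] + [p,q]. For instance
  ∂PRS = RS − PS + PR,
  ∂QTU = TU − QU + QT.
The 12×6 boundary matrix has rank 6 and Smith normal form diag(1,1,1,1,1,1).

From H_k ≅ ker(∂_k) / im(∂_{k+1}) we obtain:

  H_0: rank C_0 − rank ∂_1 = 6 − 5 = 1, and the invariant factors of ∂_1 are all 1, so H_0 = Z.
  H_1: rank ker ∂_1 − rank ∂_2 = (12 − 5) − 6 = 1, and the invariant factors of ∂_2 are all 1, so H_1 = Z.
  H_2: rank ker ∂_2 − rank ∂_3 = (6 − 6) − 0 = 0, and there is no ∂_3, so H_2 = 0.

(K is a triangulation of the cylinder S^1 x I.)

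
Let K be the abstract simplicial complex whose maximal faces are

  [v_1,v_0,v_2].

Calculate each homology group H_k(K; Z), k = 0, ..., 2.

H_0 ≅ Z,  H_1 = 0,  H_2 = 0.

K has 3 vertices, 3 edges, 1 triangle.
rank ∂_0 = 0, rank ∂_1 = 2 ⇒ b_0 = 3 − 0 − 2 = 1; all invariant factors of ∂_1 are 1 so no torsion. So H_0 = Z.
rank ∂_1 = 2, rank ∂_2 = 1 ⇒ b_1 = 3 − 2 − 1 = 0; all invariant factors of ∂_2 are 1 so no torsion. So H_1 = 0.
rank ∂_2 = 1, rank ∂_3 = 0 ⇒ b_2 = 1 − 1 − 0 = 0. So H_2 = 0.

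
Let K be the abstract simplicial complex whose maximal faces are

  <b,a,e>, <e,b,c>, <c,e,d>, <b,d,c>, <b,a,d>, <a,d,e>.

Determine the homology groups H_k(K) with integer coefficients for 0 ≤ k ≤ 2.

H_0 = Z,  H_1 = 0,  H_2 = Z.

Order the vertices as a < b < c < d < e. Listing each simplex with vertices in this order, K has dimension 2 with simplices:

  0-simplices (5): a, b, c, d, e
  1-simplices (9): ab, ad, ae, bc, bd, be, cd, ce, de
  2-simplices (6): abd, abe, ade, bcd, bce, cde

giving chain groups C_0 ≅ Z^5, C_1 ≅ Z^9, C_2 ≅ Z^6.

The boundary map ∂_1: C_1 → C_0 maps an edge to its endpoints' difference, ∂[p,q] = q − p.
The resulting 5×9 matrix has rank 4, and its Smith normal form has invariant factors (1,1,1,1).

The boundary map ∂_2: C_2 → C_1 maps a triangle to the signed sum of its edges. For instance
  ∂abe = be − ae + ab,
  ∂bce = ce − be + bc.
This gives a 9×6 integer matrix of rank 5; reducing to Smith normal form yields diagonal entries (1,1,1,1,1).

Computing H_k = (kernel of ∂_k) / (image of ∂_{k+1}):

  H_0: rank C_0 − rank ∂_1 = 5 − 4 = 1, and the invariant factors of ∂_1 are all 1, so H_0 ≅ Z.
  H_1: rank ker ∂_1 − rank ∂_2 = (9 − 4) − 5 = 0, and the invariant factors of ∂_2 are all 1, so H_1 ≅ 0.
  H_2: rank ker ∂_2 − rank ∂_3 = (6 − 5) − 0 = 1, and there is no ∂_3, so H_2 ≅ Z.

As a check, the Euler characteristic is 5 − 9 + 6 = 2, which agrees with 1 − 0 + 1 = 2.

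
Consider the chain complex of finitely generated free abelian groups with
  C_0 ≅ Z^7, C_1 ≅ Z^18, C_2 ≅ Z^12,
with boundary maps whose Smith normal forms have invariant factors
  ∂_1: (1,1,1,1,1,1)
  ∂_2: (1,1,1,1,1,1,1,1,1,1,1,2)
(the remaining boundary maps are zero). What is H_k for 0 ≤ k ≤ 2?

H_0: b_0 = 7 − 0 − 6 = 1; torsion from ∂_1 factors > 1: none. So H_0 = Z.
H_1: b_1 = 18 − 6 − 12 = 0; torsion from ∂_2 factors > 1: [2]. So H_1 = Z/2.
H_2: b_2 = 12 − 12 − 0 = 0; torsion from ∂_3 factors > 1: none. So H_2 = 0.

H_0 = Z,  H_1 = Z/2,  H_2 = 0.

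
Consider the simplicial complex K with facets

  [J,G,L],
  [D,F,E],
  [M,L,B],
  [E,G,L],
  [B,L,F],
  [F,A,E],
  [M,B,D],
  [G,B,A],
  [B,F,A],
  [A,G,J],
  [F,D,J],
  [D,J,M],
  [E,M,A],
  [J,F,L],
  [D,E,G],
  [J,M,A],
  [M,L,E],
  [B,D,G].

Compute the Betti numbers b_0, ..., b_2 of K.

b_0 = 1, b_1 = 2, b_2 = 1.

Take the total order A < B < D < E < F < G < J < L < M on the vertex set. Then K (dimension 2) consists of the simplices:

  0-simplices (9): A, B, D, E, F, G, J, L, M
  1-simplices (27): AB, AE, AF, AG, AJ, AM, BD, BF, BG, BL, BM, DE, DF, DG, DJ, DM, EF, EG, EL, EM, FJ, FL, GJ, GL, JL, JM, LM
  2-simplices (18): ABF, ABG, AEF, AEM, AGJ, AJM, BDG, BDM, BFL, BLM, DEF, DEG, DFJ, DJM, EGL, ELM, FJL, GJL

Hence C_0 ≅ Z^9, C_1 ≅ Z^27, C_2 ≅ Z^18.

The boundary map ∂_1: C_1 → C_0 sends each edge [p,q] (with p < q) to q − p.
This gives a 9×27 integer matrix of rank 8; reducing to Smith normal form yields diagonal entries (1,1,1,1,1,1,1,1).

∂_2: C_2 → C_1 acts by ∂[p,q,r] = [q,r] − [p,r] + [p,q]. For instance
  ∂AGJ = GJ − AJ + AG,
  ∂DJM = JM − DM + DJ.
As a 27×18 matrix over Z this has rank 17, with invariant factors (1,1,1,1,1,1,1,1,1,1,1,1,1,1,1,1,1).

Now H_k = ker ∂_k / im ∂_{k+1}, so:

  H_0: rank C_0 − rank ∂_1 = 9 − 8 = 1, and the invariant factors of ∂_1 are all 1, so H_0 ≅ Z.
  H_1: rank ker ∂_1 − rank ∂_2 = (27 − 8) − 17 = 2, and the invariant factors of ∂_2 are all 1, so H_1 ≅ Z^2.
  H_2: rank ker ∂_2 − rank ∂_3 = (18 − 17) − 0 = 1, and there is no ∂_3, so H_2 ≅ Z.

Hence the Betti numbers are b_0 = 1, b_1 = 2, b_2 = 1.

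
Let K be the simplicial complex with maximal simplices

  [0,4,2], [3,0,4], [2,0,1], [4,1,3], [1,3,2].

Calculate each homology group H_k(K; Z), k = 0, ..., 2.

We work with the vertex ordering 0 < 1 < 2 < 3 < 4. The simplices of K, each written with vertices in increasing order, are:

  0-simplices (5): [0], [1], [2], [3], [4]
  1-simplices (10): [0,1], [0,2], [0,3], [0,4], [1,2], [1,3], [1,4], [2,3], [2,4], [3,4]
  2-simplices (5): [0,1,2], [0,2,4], [0,3,4], [1,2,3], [1,3,4]

giving chain groups C_0 ≅ Z^5, C_1 ≅ Z^10, C_2 ≅ Z^5.

∂_1: C_1 → C_0 sends each edge [p,q] (with p < q) to q − p. For instance
  ∂[3,4] = [4] − [3].
The resulting 5×10 matrix has rank 4, and its Smith normal form has invariant factors (1,1,1,1).

The boundary map ∂_2: C_2 → C_1 sends each 2-simplex [p,q,r] to [q,r] − [p,r] + [p,q]. For instance
  ∂[0,1,2] = [1,2] − [0,2] + [0,1],
  ∂[0,2,4] = [2,4] − [0,4] + [0,2].
The 10×5 boundary matrix has rank 5 and Smith normal form diag(1,1,1,1,1).

From H_k ≅ ker(∂_k) / im(∂_{k+1}) we obtain:

  H_0: rank C_0 − rank ∂_1 = 5 − 4 = 1, and the invariant factors of ∂_1 are all 1, so H_0 = Z.
  H_1: rank ker ∂_1 − rank ∂_2 = (10 − 4) − 5 = 1, and the invariant factors of ∂_2 are all 1, so H_1 = Z.
  H_2: rank ker ∂_2 − rank ∂_3 = (5 − 5) − 0 = 0, and there is no ∂_3, so H_2 = 0.

H_0 = Z,  H_1 = Z,  H_2 = 0.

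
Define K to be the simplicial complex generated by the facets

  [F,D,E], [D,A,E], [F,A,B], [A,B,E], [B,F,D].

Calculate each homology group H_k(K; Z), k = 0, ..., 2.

Order the vertices as A < B < D < E < F. Listing each simplex with vertices in this order, K has dimension 2 with simplices:

  0-simplices (5): A, B, D, E, F
  1-simplices (10): AB, AD, AE, AF, BD, BE, BF, DE, DF, EF
  2-simplices (5): ABE, ABF, ADE, BDF, DEF

so the chain groups are C_0 ≅ Z^5, C_1 ≅ Z^10, C_2 ≅ Z^5.

The boundary map ∂_1: C_1 → C_0 sends each edge [p,q] (with p < q) to q − p.
This gives a 5×10 integer matrix of rank 4; reducing to Smith normal form yields diagonal entries (1,1,1,1).

The boundary map ∂_2: C_2 → C_1 maps a triangle to the signed sum of its edges. For instance
  ∂ABF = BF − AF + AB,
  ∂BDF = DF − BF + BD.
As a 10×5 matrix over Z this has rank 5, with invariant factors (1,1,1,1,1).

Reading off H_k = ker ∂_k / im ∂_{k+1}:

  H_0: rank C_0 − rank ∂_1 = 5 − 4 = 1, and the invariant factors of ∂_1 are all 1, so H_0 = Z.
  H_1: rank ker ∂_1 − rank ∂_2 = (10 − 4) − 5 = 1, and the invariant factors of ∂_2 are all 1, so H_1 = Z.
  H_2: rank ker ∂_2 − rank ∂_3 = (5 − 5) − 0 = 0, and there is no ∂_3, so H_2 = 0.

H_0 ≅ Z,  H_1 ≅ Z,  H_2 = 0.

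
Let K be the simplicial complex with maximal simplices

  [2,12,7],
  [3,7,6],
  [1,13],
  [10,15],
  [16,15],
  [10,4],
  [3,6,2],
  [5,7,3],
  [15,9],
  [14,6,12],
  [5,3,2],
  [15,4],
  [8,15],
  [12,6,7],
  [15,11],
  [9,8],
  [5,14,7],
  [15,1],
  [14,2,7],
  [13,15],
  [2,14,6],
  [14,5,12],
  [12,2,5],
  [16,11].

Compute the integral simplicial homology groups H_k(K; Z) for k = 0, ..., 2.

H_0 ≅ Z^2,  H_1 ≅ Z^4 ⊕ Z/2Z,  H_2 = 0.

K has 16 vertices, 30 edges, 12 triangles.
rank ∂_0 = 0, rank ∂_1 = 14 ⇒ b_0 = 16 − 0 − 14 = 2; all invariant factors of ∂_1 are 1 so no torsion. So H_0 = Z^2.
rank ∂_1 = 14, rank ∂_2 = 12 ⇒ b_1 = 30 − 14 − 12 = 4; ∂_2 has invariant factor(s) [2] giving torsion. So H_1 = Z^4 ⊕ Z/2Z.
rank ∂_2 = 12, rank ∂_3 = 0 ⇒ b_2 = 12 − 12 − 0 = 0. So H_2 = 0.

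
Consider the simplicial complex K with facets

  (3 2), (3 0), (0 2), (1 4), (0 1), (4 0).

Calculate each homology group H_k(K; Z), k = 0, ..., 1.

H_0 = Z,  H_1 = Z^2.

We work with the vertex ordering 0 < 1 < 2 < 3 < 4. The simplices of K, each written with vertices in increasing order, are:

  0-simplices (5): [0], [1], [2], [3], [4]
  1-simplices (6): [0,1], [0,2], [0,3], [0,4], [1,4], [2,3]

so the chain groups are C_0 ≅ Z^5, C_1 ≅ Z^6.

Boundary ∂_1: C_1 → C_0 maps an edge to its endpoints' difference, ∂[p,q] = q − p. For instance
  ∂[0,2] = [2] − [0].
As a 5×6 matrix over Z this has rank 4, with invariant factors (1,1,1,1).

Reading off H_k = ker ∂_k / im ∂_{k+1}:

  H_0: rank C_0 − rank ∂_1 = 5 − 4 = 1, and the invariant factors of ∂_1 are all 1, so H_0 ≅ Z.
  H_1: rank ker ∂_1 − rank ∂_2 = (6 − 4) − 0 = 2, and there is no ∂_2, so H_1 ≅ Z^2.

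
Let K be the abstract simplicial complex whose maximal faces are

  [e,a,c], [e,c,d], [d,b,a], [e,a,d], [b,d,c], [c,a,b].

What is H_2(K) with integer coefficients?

H_2 ≅ Z.

Fix the vertex order a < b < c < d < e and write every simplex with vertices in increasing order. Then dim K = 2 and the simplices of K are:

  0-simplices (5): a, b, c, d, e
  1-simplices (9): ab, ac, ad, ae, bc, bd, cd, ce, de
  2-simplices (6): abc, abd, ace, ade, bcd, cde

Hence C_0 ≅ Z^5, C_1 ≅ Z^9, C_2 ≅ Z^6.

The boundary map ∂_1: C_1 → C_0 is given by ∂[p,q] = [q] − [p]. For instance
  ∂ae = e − a.
This gives a 5×9 integer matrix of rank 4; reducing to Smith normal form yields diagonal entries (1,1,1,1).

Boundary ∂_2: C_2 → C_1 maps a triangle to the signed sum of its edges. For instance
  ∂cde = de − ce + cd,
  ∂abc = bc − ac + ab.
As a 9×6 matrix over Z this has rank 5, with invariant factors (1,1,1,1,1).

Reading off H_k = ker ∂_k / im ∂_{k+1}:

  H_2: rank ker ∂_2 − rank ∂_3 = (6 − 5) − 0 = 1, and there is no ∂_3, so H_2 = Z.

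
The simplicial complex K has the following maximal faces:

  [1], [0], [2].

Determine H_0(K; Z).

Take the total order 0 < 1 < 2 on the vertex set. Then K (dimension 0) consists of the simplices:

  0-simplices (3): [0], [1], [2]

giving chain groups C_0 ≅ Z^3.

Now H_k = ker ∂_k / im ∂_{k+1}, so:

  H_0: rank C_0 − rank ∂_1 = 3 − 0 = 3, and there is no ∂_1, so H_0 = Z^3.

H_0 = Z^3.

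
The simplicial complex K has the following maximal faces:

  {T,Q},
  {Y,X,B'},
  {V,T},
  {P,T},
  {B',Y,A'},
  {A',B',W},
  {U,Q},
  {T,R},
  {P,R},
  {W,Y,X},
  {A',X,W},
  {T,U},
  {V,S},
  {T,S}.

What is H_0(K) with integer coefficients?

Fix the vertex order P < Q < R < S < T < U < V < W < X < Y < A' < B' and write every simplex with vertices in increasing order. Then dim K = 2 and the simplices of K are:

  0-simplices (12): [P], [Q], [R], [S], [T], [U], [V], [W], [X], [Y], [A'], [B']
  1-simplices (19): [P,R], [P,T], [Q,T], [Q,U], [R,T], [S,T], [S,V], [T,U], [T,V], [W,X], [W,Y], [W,A'], [W,B'], [X,Y], [X,A'], [X,B'], [Y,A'], [Y,B'], [A',B']
  2-simplices (5): [W,X,Y], [W,X,A'], [W,A',B'], [X,Y,B'], [Y,A',B']

so the chain groups are C_0 ≅ Z^12, C_1 ≅ Z^19, C_2 ≅ Z^5.

Boundary ∂_1: C_1 → C_0 sends each edge [p,q] (with p < q) to q − p. For instance
  ∂[S,V] = [V] − [S].
The 12×19 boundary matrix has rank 10 and Smith normal form diag(1,1,1,1,1,1,1,1,1,1).

The boundary map ∂_2: C_2 → C_1 sends each 2-simplex [p,q,r] to [q,r] − [p,r] + [p,q]. For instance
  ∂[Y,A',B'] = [A',B'] − [Y,B'] + [Y,A'],
  ∂[W,X,Y] = [X,Y] − [W,Y] + [W,X].
The 19×5 boundary matrix has rank 5 and Smith normal form diag(1,1,1,1,1).

Reading off H_k = ker ∂_k / im ∂_{k+1}:

  H_0: rank C_0 − rank ∂_1 = 12 − 10 = 2, and the invariant factors of ∂_1 are all 1, so H_0 ≅ Z^2.

H_0 = Z^2.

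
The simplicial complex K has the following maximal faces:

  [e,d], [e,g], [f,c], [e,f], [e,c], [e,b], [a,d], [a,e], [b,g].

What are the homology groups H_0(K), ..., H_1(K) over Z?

H_0 = Z,  H_1 = Z^3.

K has 7 vertices, 9 edges.
rank ∂_0 = 0, rank ∂_1 = 6 ⇒ b_0 = 7 − 0 − 6 = 1; all invariant factors of ∂_1 are 1 so no torsion. So H_0 = Z.
rank ∂_1 = 6, rank ∂_2 = 0 ⇒ b_1 = 9 − 6 − 0 = 3. So H_1 = Z^3.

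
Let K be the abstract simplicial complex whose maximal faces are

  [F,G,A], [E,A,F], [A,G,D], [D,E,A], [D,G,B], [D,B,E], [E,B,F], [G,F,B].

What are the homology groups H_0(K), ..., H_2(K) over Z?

K has 6 vertices, 12 edges, 8 triangles.
rank ∂_0 = 0, rank ∂_1 = 5 ⇒ b_0 = 6 − 0 − 5 = 1; all invariant factors of ∂_1 are 1 so no torsion. So H_0 ≅ Z.
rank ∂_1 = 5, rank ∂_2 = 7 ⇒ b_1 = 12 − 5 − 7 = 0; all invariant factors of ∂_2 are 1 so no torsion. So H_1 ≅ 0.
rank ∂_2 = 7, rank ∂_3 = 0 ⇒ b_2 = 8 − 7 − 0 = 1. So H_2 ≅ Z.

H_0 ≅ Z,  H_1 = 0,  H_2 ≅ Z.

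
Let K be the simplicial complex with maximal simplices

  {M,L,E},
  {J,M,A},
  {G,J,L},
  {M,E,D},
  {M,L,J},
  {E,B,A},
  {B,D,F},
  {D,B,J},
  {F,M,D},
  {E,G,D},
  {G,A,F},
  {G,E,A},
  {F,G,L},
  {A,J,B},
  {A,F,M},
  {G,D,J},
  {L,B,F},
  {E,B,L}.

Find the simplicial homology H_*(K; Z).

H_0 = Z,  H_1 = Z^2,  H_2 = Z.

Fix the vertex order A < B < D < E < F < G < J < L < M and write every simplex with vertices in increasing order. Then dim K = 2 and the simplices of K are:

  0-simplices (9): A, B, D, E, F, G, J, L, M
  1-simplices (27): AB, AE, AF, AG, AJ, AM, BD, BE, BF, BJ, BL, DE, DF, DG, DJ, DM, EG, EL, EM, FG, FL, FM, GJ, GL, JL, JM, LM
  2-simplices (18): ABE, ABJ, AEG, AFG, AFM, AJM, BDF, BDJ, BEL, BFL, DEG, DEM, DFM, DGJ, ELM, FGL, GJL, JLM

so the chain groups are C_0 ≅ Z^9, C_1 ≅ Z^27, C_2 ≅ Z^18.

∂_1: C_1 → C_0 is given by ∂[p,q] = [q] − [p].
As a 9×27 matrix over Z this has rank 8, with invariant factors (1,1,1,1,1,1,1,1).

Boundary ∂_2: C_2 → C_1 sends each 2-simplex [p,q,r] to [q,r] − [p,r] + [p,q]. For instance
  ∂BDF = DF − BF + BD,
  ∂ABJ = BJ − AJ + AB.
As a 27×18 matrix over Z this has rank 17, with invariant factors (1,1,1,1,1,1,1,1,1,1,1,1,1,1,1,1,1).

Computing H_k = (kernel of ∂_k) / (image of ∂_{k+1}):

  H_0: rank C_0 − rank ∂_1 = 9 − 8 = 1, and the invariant factors of ∂_1 are all 1, so H_0 ≅ Z.
  H_1: rank ker ∂_1 − rank ∂_2 = (27 − 8) − 17 = 2, and the invariant factors of ∂_2 are all 1, so H_1 ≅ Z^2.
  H_2: rank ker ∂_2 − rank ∂_3 = (18 − 17) − 0 = 1, and there is no ∂_3, so H_2 ≅ Z.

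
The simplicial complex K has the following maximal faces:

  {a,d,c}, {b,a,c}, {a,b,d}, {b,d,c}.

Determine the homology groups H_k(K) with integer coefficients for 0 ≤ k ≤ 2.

H_0 = Z,  H_1 = 0,  H_2 = Z.

Fix the vertex order a < b < c < d and write every simplex with vertices in increasing order. Then dim K = 2 and the simplices of K are:

  0-simplices (4): a, b, c, d
  1-simplices (6): ab, ac, ad, bc, bd, cd
  2-simplices (4): abc, abd, acd, bcd

so the chain groups are C_0 ≅ Z^4, C_1 ≅ Z^6, C_2 ≅ Z^4.

Boundary ∂_1: C_1 → C_0 is given by ∂[p,q] = [q] − [p]. For instance
  ∂ac = c − a.
The resulting 4×6 matrix has rank 3, and its Smith normal form has invariant factors (1,1,1).

Boundary ∂_2: C_2 → C_1 sends each 2-simplex [p,q,r] to [q,r] − [p,r] + [p,q]. For instance
  ∂abc = bc − ac + ab,
  ∂bcd = cd − bd + bc.
As a 6×4 matrix over Z this has rank 3, with invariant factors (1,1,1).

Now H_k = ker ∂_k / im ∂_{k+1}, so:

  H_0: rank C_0 − rank ∂_1 = 4 − 3 = 1, and the invariant factors of ∂_1 are all 1, so H_0 ≅ Z.
  H_1: rank ker ∂_1 − rank ∂_2 = (6 − 3) − 3 = 0, and the invariant factors of ∂_2 are all 1, so H_1 ≅ 0.
  H_2: rank ker ∂_2 − rank ∂_3 = (4 − 3) − 0 = 1, and there is no ∂_3, so H_2 ≅ Z.

As a check, the Euler characteristic is 4 − 6 + 4 = 2, which agrees with 1 − 0 + 1 = 2.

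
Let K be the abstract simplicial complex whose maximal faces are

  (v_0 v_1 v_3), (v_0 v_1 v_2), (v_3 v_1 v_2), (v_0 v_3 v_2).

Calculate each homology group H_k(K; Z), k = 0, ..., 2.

H_0 ≅ Z,  H_1 = 0,  H_2 ≅ Z.

Order the vertices as v_0 < v_1 < v_2 < v_3. Listing each simplex with vertices in this order, K has dimension 2 with simplices:

  0-simplices (4): [v_0], [v_1], [v_2], [v_3]
  1-simplices (6): [v_0,v_1], [v_0,v_2], [v_0,v_3], [v_1,v_2], [v_1,v_3], [v_2,v_3]
  2-simplices (4): [v_0,v_1,v_2], [v_0,v_1,v_3], [v_0,v_2,v_3], [v_1,v_2,v_3]

giving chain groups C_0 ≅ Z^4, C_1 ≅ Z^6, C_2 ≅ Z^4.

Boundary ∂_1: C_1 → C_0 is given by ∂[p,q] = [q] − [p].
The resulting 4×6 matrix has rank 3, and its Smith normal form has invariant factors (1,1,1).

Boundary ∂_2: C_2 → C_1 maps a triangle to the signed sum of its edges. For instance
  ∂[v_0,v_1,v_2] = [v_1,v_2] − [v_0,v_2] + [v_0,v_1],
  ∂[v_0,v_1,v_3] = [v_1,v_3] − [v_0,v_3] + [v_0,v_1].
This gives a 6×4 integer matrix of rank 3; reducing to Smith normal form yields diagonal entries (1,1,1).

From H_k ≅ ker(∂_k) / im(∂_{k+1}) we obtain:

  H_0: rank C_0 − rank ∂_1 = 4 − 3 = 1, and the invariant factors of ∂_1 are all 1, so H_0 ≅ Z.
  H_1: rank ker ∂_1 − rank ∂_2 = (6 − 3) − 3 = 0, and the invariant factors of ∂_2 are all 1, so H_1 ≅ 0.
  H_2: rank ker ∂_2 − rank ∂_3 = (4 − 3) − 0 = 1, and there is no ∂_3, so H_2 ≅ Z.

(K is a triangulation of the 2-sphere S^2.)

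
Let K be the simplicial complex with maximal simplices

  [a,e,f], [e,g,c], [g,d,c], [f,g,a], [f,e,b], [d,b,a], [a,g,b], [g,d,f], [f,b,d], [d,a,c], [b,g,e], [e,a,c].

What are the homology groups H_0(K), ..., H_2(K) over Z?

We work with the vertex ordering a < b < c < d < e < f < g. The simplices of K, each written with vertices in increasing order, are:

  0-simplices (7): a, b, c, d, e, f, g
  1-simplices (18): ab, ac, ad, ae, af, ag, bd, be, bf, bg, cd, ce, cg, df, dg, ef, eg, fg
  2-simplices (12): abd, abg, acd, ace, aef, afg, bdf, bef, beg, cdg, ceg, dfg

Hence C_0 ≅ Z^7, C_1 ≅ Z^18, C_2 ≅ Z^12.

Boundary ∂_1: C_1 → C_0 sends each edge [p,q] (with p < q) to q − p.
The 7×18 boundary matrix has rank 6 and Smith normal form diag(1,1,1,1,1,1).

Boundary ∂_2: C_2 → C_1 acts by ∂[p,q,r] = [q,r] − [p,r] + [p,q]. For instance
  ∂bef = ef − bf + be,
  ∂ace = ce − ae + ac.
The resulting 18×12 matrix has rank 12, and its Smith normal form has invariant factors (1,1,1,1,1,1,1,1,1,1,1,2).

From H_k ≅ ker(∂_k) / im(∂_{k+1}) we obtain:

  H_0: rank C_0 − rank ∂_1 = 7 − 6 = 1, and the invariant factors of ∂_1 are all 1, so H_0 = Z.
  H_1: rank ker ∂_1 − rank ∂_2 = (18 − 6) − 12 = 0, and ∂_2 has invariant factor 2 > 1, so H_1 = Z_2.
  H_2: rank ker ∂_2 − rank ∂_3 = (12 − 12) − 0 = 0, and there is no ∂_3, so H_2 = 0.

As a check, the Euler characteristic is 7 − 18 + 12 = 1, which agrees with 1 − 0 + 0 = 1.

H_0 = Z,  H_1 = Z_2,  H_2 = 0.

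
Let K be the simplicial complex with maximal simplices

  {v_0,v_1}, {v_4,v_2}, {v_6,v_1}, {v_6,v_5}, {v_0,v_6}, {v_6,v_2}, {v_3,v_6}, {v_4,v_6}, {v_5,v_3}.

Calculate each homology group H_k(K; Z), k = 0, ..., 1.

Fix the vertex order v_0 < v_1 < v_2 < v_3 < v_4 < v_5 < v_6 and write every simplex with vertices in increasing order. Then dim K = 1 and the simplices of K are:

  0-simplices (7): [v_0], [v_1], [v_2], [v_3], [v_4], [v_5], [v_6]
  1-simplices (9): [v_0,v_1], [v_0,v_6], [v_1,v_6], [v_2,v_4], [v_2,v_6], [v_3,v_5], [v_3,v_6], [v_4,v_6], [v_5,v_6]

giving chain groups C_0 ≅ Z^7, C_1 ≅ Z^9.

∂_1: C_1 → C_0 is given by ∂[p,q] = [q] − [p].
As a 7×9 matrix over Z this has rank 6, with invariant factors (1,1,1,1,1,1).

Computing H_k = (kernel of ∂_k) / (image of ∂_{k+1}):

  H_0: rank C_0 − rank ∂_1 = 7 − 6 = 1, and the invariant factors of ∂_1 are all 1, so H_0 = Z.
  H_1: rank ker ∂_1 − rank ∂_2 = (9 − 6) − 0 = 3, and there is no ∂_2, so H_1 = Z^3.

As a check, the Euler characteristic is 7 − 9 = -2, which agrees with 1 − 3 = -2.

H_0 ≅ Z,  H_1 ≅ Z^3.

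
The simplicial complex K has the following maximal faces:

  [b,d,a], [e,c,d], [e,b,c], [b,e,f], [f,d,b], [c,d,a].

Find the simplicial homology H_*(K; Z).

Fix the vertex order a < b < c < d < e < f and write every simplex with vertices in increasing order. Then dim K = 2 and the simplices of K are:

  0-simplices (6): a, b, c, d, e, f
  1-simplices (12): ab, ac, ad, bc, bd, be, bf, cd, ce, de, df, ef
  2-simplices (6): abd, acd, bce, bdf, bef, cde

giving chain groups C_0 ≅ Z^6, C_1 ≅ Z^12, C_2 ≅ Z^6.

Boundary ∂_1: C_1 → C_0 maps an edge to its endpoints' difference, ∂[p,q] = q − p.
As a 6×12 matrix over Z this has rank 5, with invariant factors (1,1,1,1,1).

∂_2: C_2 → C_1 acts by ∂[p,q,r] = [q,r] − [p,r] + [p,q]. For instance
  ∂bef = ef − bf + be,
  ∂bce = ce − be + bc.
The 12×6 boundary matrix has rank 6 and Smith normal form diag(1,1,1,1,1,1).

Now H_k = ker ∂_k / im ∂_{k+1}, so:

  H_0: rank C_0 − rank ∂_1 = 6 − 5 = 1, and the invariant factors of ∂_1 are all 1, so H_0 = Z.
  H_1: rank ker ∂_1 − rank ∂_2 = (12 − 5) − 6 = 1, and the invariant factors of ∂_2 are all 1, so H_1 = Z.
  H_2: rank ker ∂_2 − rank ∂_3 = (6 − 6) − 0 = 0, and there is no ∂_3, so H_2 = 0.

As a check, the Euler characteristic is 6 − 12 + 6 = 0, which agrees with 1 − 1 + 0 = 0.

H_0 = Z,  H_1 = Z,  H_2 = 0.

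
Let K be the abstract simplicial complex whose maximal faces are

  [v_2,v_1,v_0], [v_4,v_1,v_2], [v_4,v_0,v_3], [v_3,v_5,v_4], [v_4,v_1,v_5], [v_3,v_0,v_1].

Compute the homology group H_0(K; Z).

H_0 ≅ Z.

K has 6 vertices, 12 edges, 6 triangles.
rank ∂_0 = 0, rank ∂_1 = 5 ⇒ b_0 = 6 − 0 − 5 = 1; all invariant factors of ∂_1 are 1 so no torsion. So H_0 ≅ Z.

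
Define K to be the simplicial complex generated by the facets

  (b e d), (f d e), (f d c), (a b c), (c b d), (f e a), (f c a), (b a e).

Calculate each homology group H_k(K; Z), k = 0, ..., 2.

H_0 ≅ Z,  H_1 = 0,  H_2 ≅ Z.

Order the vertices as a < b < c < d < e < f. Listing each simplex with vertices in this order, K has dimension 2 with simplices:

  0-simplices (6): a, b, c, d, e, f
  1-simplices (12): ab, ac, ae, af, bc, bd, be, cd, cf, de, df, ef
  2-simplices (8): abc, abe, acf, aef, bcd, bde, cdf, def

so the chain groups are C_0 ≅ Z^6, C_1 ≅ Z^12, C_2 ≅ Z^8.

∂_1: C_1 → C_0 is given by ∂[p,q] = [q] − [p].
This gives a 6×12 integer matrix of rank 5; reducing to Smith normal form yields diagonal entries (1,1,1,1,1).

The boundary map ∂_2: C_2 → C_1 maps a triangle to the signed sum of its edges. For instance
  ∂aef = ef − af + ae,
  ∂acf = cf − af + ac.
The resulting 12×8 matrix has rank 7, and its Smith normal form has invariant factors (1,1,1,1,1,1,1).

Reading off H_k = ker ∂_k / im ∂_{k+1}:

  H_0: rank C_0 − rank ∂_1 = 6 − 5 = 1, and the invariant factors of ∂_1 are all 1, so H_0 ≅ Z.
  H_1: rank ker ∂_1 − rank ∂_2 = (12 − 5) − 7 = 0, and the invariant factors of ∂_2 are all 1, so H_1 ≅ 0.
  H_2: rank ker ∂_2 − rank ∂_3 = (8 − 7) − 0 = 1, and there is no ∂_3, so H_2 ≅ Z.

(K is a triangulation of the 2-sphere S^2.)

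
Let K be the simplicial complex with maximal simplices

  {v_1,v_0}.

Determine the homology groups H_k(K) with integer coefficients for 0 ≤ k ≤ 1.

K has 2 vertices, 1 edge.
rank ∂_0 = 0, rank ∂_1 = 1 ⇒ b_0 = 2 − 0 − 1 = 1; all invariant factors of ∂_1 are 1 so no torsion. So H_0 = Z.
rank ∂_1 = 1, rank ∂_2 = 0 ⇒ b_1 = 1 − 1 − 0 = 0. So H_1 = 0.

H_0 ≅ Z,  H_1 = 0.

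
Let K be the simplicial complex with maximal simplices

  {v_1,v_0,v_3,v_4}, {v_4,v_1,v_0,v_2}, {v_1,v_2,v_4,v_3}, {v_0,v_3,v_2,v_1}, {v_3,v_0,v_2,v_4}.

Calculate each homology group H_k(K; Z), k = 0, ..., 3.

H_0 ≅ Z,  H_1 = 0,  H_2 = 0,  H_3 ≅ Z.

Order the vertices as v_0 < v_1 < v_2 < v_3 < v_4. Listing each simplex with vertices in this order, K has dimension 3 with simplices:

  0-simplices (5): [v_0], [v_1], [v_2], [v_3], [v_4]
  1-simplices (10): [v_0,v_1], [v_0,v_2], [v_0,v_3], [v_0,v_4], [v_1,v_2], [v_1,v_3], [v_1,v_4], [v_2,v_3], [v_2,v_4], [v_3,v_4]
  2-simplices (10): [v_0,v_1,v_2], [v_0,v_1,v_3], [v_0,v_1,v_4], [v_0,v_2,v_3], [v_0,v_2,v_4], [v_0,v_3,v_4], [v_1,v_2,v_3], [v_1,v_2,v_4], [v_1,v_3,v_4], [v_2,v_3,v_4]
  3-simplices (5): [v_0,v_1,v_2,v_3], [v_0,v_1,v_2,v_4], [v_0,v_1,v_3,v_4], [v_0,v_2,v_3,v_4], [v_1,v_2,v_3,v_4]

Hence C_0 ≅ Z^5, C_1 ≅ Z^10, C_2 ≅ Z^10, C_3 ≅ Z^5.

Boundary ∂_1: C_1 → C_0 maps an edge to its endpoints' difference, ∂[p,q] = q − p. For instance
  ∂[v_0,v_2] = [v_2] − [v_0].
The 5×10 boundary matrix has rank 4 and Smith normal form diag(1,1,1,1).

Boundary ∂_2: C_2 → C_1 sends each 2-simplex [p,q,r] to [q,r] − [p,r] + [p,q]. For instance
  ∂[v_0,v_1,v_4] = [v_1,v_4] − [v_0,v_4] + [v_0,v_1],
  ∂[v_0,v_1,v_3] = [v_1,v_3] − [v_0,v_3] + [v_0,v_1].
The resulting 10×10 matrix has rank 6, and its Smith normal form has invariant factors (1,1,1,1,1,1).

Boundary ∂_3: C_3 → C_2 sends each 3-simplex σ to the alternating sum Σ_i (−1)^i (σ with its i-th vertex removed). For instance
  ∂[v_0,v_1,v_3,v_4] = [v_1,v_3,v_4] − [v_0,v_3,v_4] + [v_0,v_1,v_4] − [v_0,v_1,v_3],
  ∂[v_0,v_1,v_2,v_4] = [v_1,v_2,v_4] − [v_0,v_2,v_4] + [v_0,v_1,v_4] − [v_0,v_1,v_2].
As a 10×5 matrix over Z this has rank 4, with invariant factors (1,1,1,1).

Computing H_k = (kernel of ∂_k) / (image of ∂_{k+1}):

  H_0: rank C_0 − rank ∂_1 = 5 − 4 = 1, and the invariant factors of ∂_1 are all 1, so H_0 = Z.
  H_1: rank ker ∂_1 − rank ∂_2 = (10 − 4) − 6 = 0, and the invariant factors of ∂_2 are all 1, so H_1 = 0.
  H_2: rank ker ∂_2 − rank ∂_3 = (10 − 6) − 4 = 0, and the invariant factors of ∂_3 are all 1, so H_2 = 0.
  H_3: rank ker ∂_3 − rank ∂_4 = (5 − 4) − 0 = 1, and there is no ∂_4, so H_3 = Z.

As a check, the Euler characteristic is 5 − 10 + 10 − 5 = 0, which agrees with 1 − 0 + 0 − 1 = 0.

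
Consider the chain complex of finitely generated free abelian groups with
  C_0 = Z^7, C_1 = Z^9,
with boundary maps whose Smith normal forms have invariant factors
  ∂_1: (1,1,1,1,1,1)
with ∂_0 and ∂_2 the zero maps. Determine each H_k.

H_0: b_0 = 7 − 0 − 6 = 1; torsion from ∂_1 factors > 1: none. So H_0 = Z.
H_1: b_1 = 9 − 6 − 0 = 3; torsion from ∂_2 factors > 1: none. So H_1 = Z^3.

H_0 = Z,  H_1 = Z^3.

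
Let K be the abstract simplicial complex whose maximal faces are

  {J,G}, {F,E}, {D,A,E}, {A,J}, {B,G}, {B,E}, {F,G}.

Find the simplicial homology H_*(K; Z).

K has 7 vertices, 9 edges, 1 triangle.
rank ∂_0 = 0, rank ∂_1 = 6 ⇒ b_0 = 7 − 0 − 6 = 1; all invariant factors of ∂_1 are 1 so no torsion. So H_0 ≅ Z.
rank ∂_1 = 6, rank ∂_2 = 1 ⇒ b_1 = 9 − 6 − 1 = 2; all invariant factors of ∂_2 are 1 so no torsion. So H_1 ≅ Z^2.
rank ∂_2 = 1, rank ∂_3 = 0 ⇒ b_2 = 1 − 1 − 0 = 0. So H_2 ≅ 0.

H_0 = Z,  H_1 = Z^2,  H_2 = 0.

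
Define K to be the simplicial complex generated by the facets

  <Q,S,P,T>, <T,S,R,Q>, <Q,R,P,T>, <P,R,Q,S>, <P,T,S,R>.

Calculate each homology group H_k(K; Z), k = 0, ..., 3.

Take the total order P < Q < R < S < T on the vertex set. Then K (dimension 3) consists of the simplices:

  0-simplices (5): P, Q, R, S, T
  1-simplices (10): PQ, PR, PS, PT, QR, QS, QT, RS, RT, ST
  2-simplices (10): PQR, PQS, PQT, PRS, PRT, PST, QRS, QRT, QST, RST
  3-simplices (5): PQRS, PQRT, PQST, PRST, QRST

so the chain groups are C_0 ≅ Z^5, C_1 ≅ Z^10, C_2 ≅ Z^10, C_3 ≅ Z^5.

Boundary ∂_1: C_1 → C_0 sends each edge [p,q] (with p < q) to q − p. For instance
  ∂PT = T − P.
The 5×10 boundary matrix has rank 4 and Smith normal form diag(1,1,1,1).

∂_2: C_2 → C_1 acts by ∂[p,q,r] = [q,r] − [p,r] + [p,q]. For instance
  ∂PRT = RT − PT + PR,
  ∂PQT = QT − PT + PQ.
As a 10×10 matrix over Z this has rank 6, with invariant factors (1,1,1,1,1,1).

The boundary map ∂_3: C_3 → C_2 sends each 3-simplex σ to the alternating sum Σ_i (−1)^i (σ with its i-th vertex removed). For instance
  ∂QRST = RST − QST + QRT − QRS,
  ∂PQRS = QRS − PRS + PQS − PQR.
This gives a 10×5 integer matrix of rank 4; reducing to Smith normal form yields diagonal entries (1,1,1,1).

From H_k ≅ ker(∂_k) / im(∂_{k+1}) we obtain:

  H_0: rank C_0 − rank ∂_1 = 5 − 4 = 1, and the invariant factors of ∂_1 are all 1, so H_0 ≅ Z.
  H_1: rank ker ∂_1 − rank ∂_2 = (10 − 4) − 6 = 0, and the invariant factors of ∂_2 are all 1, so H_1 ≅ 0.
  H_2: rank ker ∂_2 − rank ∂_3 = (10 − 6) − 4 = 0, and the invariant factors of ∂_3 are all 1, so H_2 ≅ 0.
  H_3: rank ker ∂_3 − rank ∂_4 = (5 − 4) − 0 = 1, and there is no ∂_4, so H_3 ≅ Z.

H_0 = Z,  H_1 = 0,  H_2 = 0,  H_3 = Z.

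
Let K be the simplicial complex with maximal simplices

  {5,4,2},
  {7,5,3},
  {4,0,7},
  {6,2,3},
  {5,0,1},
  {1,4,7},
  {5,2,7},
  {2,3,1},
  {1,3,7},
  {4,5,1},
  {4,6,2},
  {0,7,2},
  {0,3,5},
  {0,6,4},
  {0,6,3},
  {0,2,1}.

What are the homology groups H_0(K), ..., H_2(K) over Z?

Order the vertices as 0 < 1 < 2 < 3 < 4 < 5 < 6 < 7. Listing each simplex with vertices in this order, K has dimension 2 with simplices:

  0-simplices (8): [0], [1], [2], [3], [4], [5], [6], [7]
  1-simplices (24): (24 of them)
  2-simplices (16): [0,1,2], [0,1,5], [0,2,7], [0,3,5], [0,3,6], [0,4,6], [0,4,7], [1,2,3], [1,3,7], [1,4,5], [1,4,7], [2,3,6], [2,4,5], [2,4,6], [2,5,7], [3,5,7]

so the chain groups are C_0 ≅ Z^8, C_1 ≅ Z^24, C_2 ≅ Z^16.

Boundary ∂_1: C_1 → C_0 sends each edge [p,q] (with p < q) to q − p. For instance
  ∂[4,7] = [7] − [4].
The resulting 8×24 matrix has rank 7, and its Smith normal form has invariant factors (1,1,1,1,1,1,1).

Boundary ∂_2: C_2 → C_1 maps a triangle to the signed sum of its edges. For instance
  ∂[1,4,5] = [4,5] − [1,5] + [1,4],
  ∂[0,4,6] = [4,6] − [0,6] + [0,4].
As a 24×16 matrix over Z this has rank 15, with invariant factors (1,1,1,1,1,1,1,1,1,1,1,1,1,1,1).

Reading off H_k = ker ∂_k / im ∂_{k+1}:

  H_0: rank C_0 − rank ∂_1 = 8 − 7 = 1, and the invariant factors of ∂_1 are all 1, so H_0 ≅ Z.
  H_1: rank ker ∂_1 − rank ∂_2 = (24 − 7) − 15 = 2, and the invariant factors of ∂_2 are all 1, so H_1 ≅ Z^2.
  H_2: rank ker ∂_2 − rank ∂_3 = (16 − 15) − 0 = 1, and there is no ∂_3, so H_2 ≅ Z.

As a check, the Euler characteristic is 8 − 24 + 16 = 0, which agrees with 1 − 2 + 1 = 0.

H_0 = Z,  H_1 = Z^2,  H_2 = Z.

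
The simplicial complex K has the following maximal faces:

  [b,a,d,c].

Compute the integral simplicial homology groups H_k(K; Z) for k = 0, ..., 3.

H_0 = Z,  H_1 = 0,  H_2 = 0,  H_3 = 0.

We work with the vertex ordering a < b < c < d. The simplices of K, each written with vertices in increasing order, are:

  0-simplices (4): a, b, c, d
  1-simplices (6): ab, ac, ad, bc, bd, cd
  2-simplices (4): abc, abd, acd, bcd
  3-simplices (1): abcd

giving chain groups C_0 ≅ Z^4, C_1 ≅ Z^6, C_2 ≅ Z^4, C_3 ≅ Z^1.

The boundary map ∂_1: C_1 → C_0 maps an edge to its endpoints' difference, ∂[p,q] = q − p. For instance
  ∂ab = b − a.
The 4×6 boundary matrix has rank 3 and Smith normal form diag(1,1,1).

∂_2: C_2 → C_1 acts by ∂[p,q,r] = [q,r] − [p,r] + [p,q]. For instance
  ∂acd = cd − ad + ac,
  ∂bcd = cd − bd + bc.
The resulting 6×4 matrix has rank 3, and its Smith normal form has invariant factors (1,1,1).

The boundary map ∂_3: C_3 → C_2 sends each 3-simplex σ to the alternating sum Σ_i (−1)^i (σ with its i-th vertex removed). For instance
  ∂abcd = bcd − acd + abd − abc.
As a 4×1 matrix over Z this has rank 1, with invariant factors (1).

Now H_k = ker ∂_k / im ∂_{k+1}, so:

  H_0: rank C_0 − rank ∂_1 = 4 − 3 = 1, and the invariant factors of ∂_1 are all 1, so H_0 = Z.
  H_1: rank ker ∂_1 − rank ∂_2 = (6 − 3) − 3 = 0, and the invariant factors of ∂_2 are all 1, so H_1 = 0.
  H_2: rank ker ∂_2 − rank ∂_3 = (4 − 3) − 1 = 0, and the invariant factors of ∂_3 are all 1, so H_2 = 0.
  H_3: rank ker ∂_3 − rank ∂_4 = (1 − 1) − 0 = 0, and there is no ∂_4, so H_3 = 0.

As a check, the Euler characteristic is 4 − 6 + 4 − 1 = 1, which agrees with 1 − 0 + 0 − 0 = 1.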